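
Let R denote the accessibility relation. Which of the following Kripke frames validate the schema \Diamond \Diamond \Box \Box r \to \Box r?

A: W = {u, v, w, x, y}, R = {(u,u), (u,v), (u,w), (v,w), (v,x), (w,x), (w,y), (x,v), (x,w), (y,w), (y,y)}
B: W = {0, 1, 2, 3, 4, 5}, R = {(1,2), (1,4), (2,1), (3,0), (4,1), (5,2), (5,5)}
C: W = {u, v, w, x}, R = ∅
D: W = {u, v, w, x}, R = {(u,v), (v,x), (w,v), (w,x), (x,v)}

C

Frame correspondent (Sahlqvist): \forall x \forall y \forall z ((x R^2 y \wedge xRz) \to \exists w (y R^2 w \wedge z = w)) — i.e. a generalized confluence (Geach) condition.
A: fails — uR²v, uRu but no t with vR²t and u=t.
B: fails — 1R²1, 1R2 but no w with 1R²w and 2=w.
C: condition met.
D: fails — uR²x, uRv but no t with xR²t and v=t.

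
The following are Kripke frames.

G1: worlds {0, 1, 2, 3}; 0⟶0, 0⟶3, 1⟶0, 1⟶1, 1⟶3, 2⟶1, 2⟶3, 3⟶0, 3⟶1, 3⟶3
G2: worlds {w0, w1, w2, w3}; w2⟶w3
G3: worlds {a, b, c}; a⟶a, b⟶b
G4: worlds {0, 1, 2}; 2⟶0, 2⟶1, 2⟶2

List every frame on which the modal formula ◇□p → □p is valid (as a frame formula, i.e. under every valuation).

This is the axiom for the Euclidean property; its first-order frame correspondent is ∀x ∀y ∀z (Rxy ∧ Rxz → Ryz).
G1: fails — R10 and R11 but not R01.
G2: fails — Rw2w3 and Rw2w3 but not Rw3w3.
G3: condition met.
G4: fails — R20 and R22 but not R02.

G3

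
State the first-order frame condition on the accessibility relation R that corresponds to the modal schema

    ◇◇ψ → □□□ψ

∀x ∀y ∀z ((xR²y ∧ xR³z) → ∃w (y = w ∧ z = w))

This is a Sahlqvist (Geach-type) schema ◇^2□^0ψ → □^3◇^0ψ.
Minimal-valuation argument: fix x; take any y with xR^2y and any z with xR^3z. Set V(ψ) to the set of worlds R-reachable from y in exactly 0 steps. Then □^0ψ holds at y, so the antecedent holds at x; validity forces ◇^0ψ at z, giving a w with zR^0w and yR^0w.
First-order correspondent: ∀x ∀y ∀z ((xR²y ∧ xR³z) → ∃w (y = w ∧ z = w)).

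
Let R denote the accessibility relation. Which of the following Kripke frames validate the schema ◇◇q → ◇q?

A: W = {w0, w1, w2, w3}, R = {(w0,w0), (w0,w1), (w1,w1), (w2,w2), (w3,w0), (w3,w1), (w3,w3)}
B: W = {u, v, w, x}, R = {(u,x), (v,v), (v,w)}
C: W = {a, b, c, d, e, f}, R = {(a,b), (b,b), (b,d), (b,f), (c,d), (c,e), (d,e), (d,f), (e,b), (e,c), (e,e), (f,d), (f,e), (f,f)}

This is the axiom for transitivity; its first-order frame correspondent is ∀x ∀y ∀z (Rxy ∧ Ryz → Rxz).
A: holds.
B: holds.
C: fails — Reb and Rbf but not Ref.

A, B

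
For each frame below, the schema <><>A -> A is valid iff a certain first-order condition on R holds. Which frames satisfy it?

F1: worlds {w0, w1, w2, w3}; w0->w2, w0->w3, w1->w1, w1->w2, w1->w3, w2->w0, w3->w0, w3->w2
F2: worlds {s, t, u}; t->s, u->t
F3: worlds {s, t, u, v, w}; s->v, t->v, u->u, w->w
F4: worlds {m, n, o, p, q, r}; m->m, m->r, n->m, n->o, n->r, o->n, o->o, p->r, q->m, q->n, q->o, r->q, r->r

The schema corresponds to a generalized confluence (Geach) condition: forall x forall y (x R^2 y -> exists w (y = w & x = w)).
F1: fails — w0R²w2 but w2 ≠ w0.
F2: fails — uR²s but s ≠ u.
F3: satisfies the condition.
F4: fails — mR²q but q ≠ m.
Valid on: F3.

F3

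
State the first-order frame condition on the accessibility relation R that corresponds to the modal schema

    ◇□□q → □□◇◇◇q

∀x ∀y ∀z ((xRy ∧ xR²z) → ∃w (yR²w ∧ zR³w))

This is a Sahlqvist (Geach-type) schema ◇^1□^2q → □^2◇^3q.
Minimal-valuation argument: fix x; take any y with xR^1y and any z with xR^2z. Set V(q) to the set of worlds R-reachable from y in exactly 2 steps. Then □^2q holds at y, so the antecedent holds at x; validity forces ◇^3q at z, giving a w with zR^3w and yR^2w.
First-order correspondent: ∀x ∀y ∀z ((xRy ∧ xR²z) → ∃w (yR²w ∧ zR³w)).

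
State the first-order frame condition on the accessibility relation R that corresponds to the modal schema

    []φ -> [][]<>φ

forall x forall z (x R^2 z -> exists w (xRw & zRw))

This is a Sahlqvist (Geach-type) schema ◇^0□^1φ → □^2◇^1φ.
Minimal-valuation argument: fix x; take any y with xR^0y and any z with xR^2z. Set V(φ) to the set of worlds R-reachable from y in exactly 1 step. Then □^1φ holds at y, so the antecedent holds at x; validity forces ◇^1φ at z, giving a w with zR^1w and yR^1w.
First-order correspondent: forall x forall z (x R^2 z -> exists w (xRw & zRw)).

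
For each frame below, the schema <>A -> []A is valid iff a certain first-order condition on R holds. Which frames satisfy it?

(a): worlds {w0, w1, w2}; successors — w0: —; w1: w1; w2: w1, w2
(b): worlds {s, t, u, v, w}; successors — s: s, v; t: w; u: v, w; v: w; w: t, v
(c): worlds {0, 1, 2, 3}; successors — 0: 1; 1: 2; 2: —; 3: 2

(c)

This is the axiom for partial functionality; its first-order frame correspondent is forall x forall y forall z (Rxy & Rxz -> y = z).
(a): fails — w2 sees both w1 and w2.
(b): fails — s sees both s and v.
(c): holds.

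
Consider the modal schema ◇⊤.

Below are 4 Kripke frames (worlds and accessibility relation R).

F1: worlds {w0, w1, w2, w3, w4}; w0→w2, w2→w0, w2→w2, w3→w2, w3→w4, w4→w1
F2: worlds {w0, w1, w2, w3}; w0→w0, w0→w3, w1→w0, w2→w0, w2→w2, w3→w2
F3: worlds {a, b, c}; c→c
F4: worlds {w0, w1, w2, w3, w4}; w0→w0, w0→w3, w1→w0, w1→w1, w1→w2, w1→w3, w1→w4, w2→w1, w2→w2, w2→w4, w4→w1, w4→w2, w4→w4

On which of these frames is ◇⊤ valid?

This is the axiom for seriality; its first-order frame correspondent is ∀x ∃y Rxy.
F1: fails — world w1 has no successor.
F2: holds.
F3: fails — world a has no successor.
F4: fails — world w3 has no successor.

F2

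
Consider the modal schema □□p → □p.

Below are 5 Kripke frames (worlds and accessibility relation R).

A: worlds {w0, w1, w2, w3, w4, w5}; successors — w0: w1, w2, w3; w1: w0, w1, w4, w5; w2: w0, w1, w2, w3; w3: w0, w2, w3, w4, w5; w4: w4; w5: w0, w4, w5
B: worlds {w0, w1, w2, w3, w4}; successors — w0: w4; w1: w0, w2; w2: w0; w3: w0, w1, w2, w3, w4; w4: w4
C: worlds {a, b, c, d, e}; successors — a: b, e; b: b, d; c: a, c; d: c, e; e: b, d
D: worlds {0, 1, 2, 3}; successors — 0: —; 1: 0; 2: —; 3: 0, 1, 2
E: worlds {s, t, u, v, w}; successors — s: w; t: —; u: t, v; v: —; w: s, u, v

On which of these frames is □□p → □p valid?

A

Frame correspondent (Sahlqvist): ∀x ∀y (Rxy → ∃z (Rxz ∧ Rzy)) — i.e. density.
A: ✓.
B: fails — Rw1w2 but no z with Rw1z and Rzw2.
C: fails — Rae but no z with Raz and Rze.
D: fails — R10 but no z with R1z and Rz0.
E: fails — Ruv but no z with Ruz and Rzv.
Valid on: A.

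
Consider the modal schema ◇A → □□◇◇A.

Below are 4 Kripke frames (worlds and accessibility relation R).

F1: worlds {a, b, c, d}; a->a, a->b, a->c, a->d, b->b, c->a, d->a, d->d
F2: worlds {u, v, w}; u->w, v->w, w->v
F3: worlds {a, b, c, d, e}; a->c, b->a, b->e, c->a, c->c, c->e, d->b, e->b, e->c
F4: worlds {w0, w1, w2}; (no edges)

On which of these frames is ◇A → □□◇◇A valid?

The schema corresponds to a generalized confluence (Geach) condition: ∀x ∀y ∀z ((xRy ∧ xR²z) → ∃w (y = w ∧ zR²w)).
F1: fails — aRa, aR²b but no w with a=w and bR²w.
F2: fails — uRw, uR²v but no t with w=t and vR²t.
F3: fails — bRa, bR²b but no w with a=w and bR²w.
F4: condition met.
Valid on: F4.

F4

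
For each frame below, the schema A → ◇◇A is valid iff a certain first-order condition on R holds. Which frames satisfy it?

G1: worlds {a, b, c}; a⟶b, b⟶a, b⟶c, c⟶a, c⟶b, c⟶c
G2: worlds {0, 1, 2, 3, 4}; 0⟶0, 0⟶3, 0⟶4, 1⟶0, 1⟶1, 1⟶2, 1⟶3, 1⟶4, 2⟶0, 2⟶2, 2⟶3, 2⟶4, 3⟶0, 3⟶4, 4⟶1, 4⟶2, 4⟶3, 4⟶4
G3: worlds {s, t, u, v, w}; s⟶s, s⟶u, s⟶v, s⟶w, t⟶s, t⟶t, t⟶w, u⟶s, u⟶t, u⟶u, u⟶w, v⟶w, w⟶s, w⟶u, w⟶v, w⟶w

This is the axiom for a generalized confluence (Geach) condition; its first-order frame correspondent is ∀x ∃w (x = w ∧ xR²w).
G1: satisfies the condition.
G2: satisfies the condition.
G3: satisfies the condition.

G1, G2, G3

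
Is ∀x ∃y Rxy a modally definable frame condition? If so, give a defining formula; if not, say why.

Yes: it is seriality, defined by the D schema □r → ◇r.
Suppose □r→◇r is valid. At any x set V(r)=W. Then □r at x, so ◇r at x, so x has a successor.

Yes — defined by □r → ◇r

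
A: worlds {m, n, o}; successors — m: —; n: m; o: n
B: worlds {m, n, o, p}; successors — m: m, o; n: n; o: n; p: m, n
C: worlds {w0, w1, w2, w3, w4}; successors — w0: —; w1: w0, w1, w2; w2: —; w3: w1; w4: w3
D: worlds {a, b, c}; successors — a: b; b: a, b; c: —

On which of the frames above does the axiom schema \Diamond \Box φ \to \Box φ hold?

none

The schema corresponds to the Euclidean property: \forall x \forall y \forall z (Rxy \wedge Rxz \to Ryz).
A: fails — Rnm and Rnm but not Rmm.
B: fails — Rmo and Rmo but not Roo.
C: fails — Rw1w2 and Rw1w2 but not Rw2w2.
D: fails — Rba and Rba but not Raa.
Valid on no frame.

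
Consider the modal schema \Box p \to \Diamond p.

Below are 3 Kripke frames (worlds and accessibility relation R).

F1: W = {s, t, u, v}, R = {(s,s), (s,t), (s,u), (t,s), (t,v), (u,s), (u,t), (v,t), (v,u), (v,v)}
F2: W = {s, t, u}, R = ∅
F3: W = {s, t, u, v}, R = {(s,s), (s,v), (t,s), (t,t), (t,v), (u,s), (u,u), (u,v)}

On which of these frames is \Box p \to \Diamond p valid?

F1

This is the axiom for seriality; its first-order frame correspondent is \forall x \exists y Rxy.
F1: condition met.
F2: fails — world s has no successor.
F3: fails — world v has no successor.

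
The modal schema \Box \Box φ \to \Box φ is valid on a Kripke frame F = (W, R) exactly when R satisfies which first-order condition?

Suppose □□φ→□φ is valid. Take Rxy and set V(φ)={w : xR²w}. Then □□φ at x, so □φ at x, so φ at y, i.e. ∃z(Rxz∧Rzy).

density: \forall x \forall y (Rxy \to \exists z (Rxz \wedge Rzy))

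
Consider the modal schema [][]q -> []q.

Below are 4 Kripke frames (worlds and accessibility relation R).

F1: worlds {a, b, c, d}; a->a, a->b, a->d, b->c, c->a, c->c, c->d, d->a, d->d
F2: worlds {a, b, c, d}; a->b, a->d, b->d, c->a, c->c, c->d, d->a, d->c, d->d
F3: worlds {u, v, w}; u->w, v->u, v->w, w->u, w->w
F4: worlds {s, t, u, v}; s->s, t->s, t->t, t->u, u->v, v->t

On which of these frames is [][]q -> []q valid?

F1, F3

This is the axiom for density; its first-order frame correspondent is forall x forall y (Rxy -> exists z (Rxz & Rzy)).
F1: holds.
F2: fails — Rab but no z with Raz and Rzb.
F3: holds.
F4: fails — Ruv but no z with Ruz and Rzv.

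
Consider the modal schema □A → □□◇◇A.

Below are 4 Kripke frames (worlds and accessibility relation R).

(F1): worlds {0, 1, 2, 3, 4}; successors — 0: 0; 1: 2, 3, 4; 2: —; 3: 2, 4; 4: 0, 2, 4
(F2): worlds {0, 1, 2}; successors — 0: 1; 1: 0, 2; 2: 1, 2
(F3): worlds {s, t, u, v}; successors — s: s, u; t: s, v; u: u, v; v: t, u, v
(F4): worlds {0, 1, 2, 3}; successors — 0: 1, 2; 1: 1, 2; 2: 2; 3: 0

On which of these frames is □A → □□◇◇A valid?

Frame correspondent (Sahlqvist): ∀x ∀z (xR²z → ∃w (xRw ∧ zR²w)) — i.e. a generalized confluence (Geach) condition.
(F1): fails — 1R²0 but no w with 1Rw and 0R²w.
(F2): fails — 0R²0 but no w with 0Rw and 0R²w.
(F3): condition met.
(F4): fails — 3R²1 but no w with 3Rw and 1R²w.
Valid on: (F3).

(F3)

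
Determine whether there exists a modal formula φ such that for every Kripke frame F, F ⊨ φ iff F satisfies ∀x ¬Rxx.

Modal frame validity is preserved under surjective bounded morphisms.
The 2-cycle (worlds w0,w1 with w0→w1→w0) is irreflexive, and the map sending every world to a single reflexive point • is a surjective bounded morphism (forth: every edge maps to (•,•); back: every world has a successor). So any modal formula valid on the 2-cycle is also valid on the reflexive point, which is not irreflexive.
So the class is not modally definable.

Not definable by any modal formula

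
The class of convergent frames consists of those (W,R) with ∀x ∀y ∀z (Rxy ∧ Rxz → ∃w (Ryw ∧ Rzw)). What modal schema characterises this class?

A defining formula is ◇□r → □◇r (the .2 axiom).
Suppose ◇□r→□◇r is valid. Take Rxy, Rxz and set V(r)={w : Ryw}. Then □r at y so ◇□r at x, so □◇r at x, so ◇r at z, giving w with Rzw and Ryw.

◇□r → □◇r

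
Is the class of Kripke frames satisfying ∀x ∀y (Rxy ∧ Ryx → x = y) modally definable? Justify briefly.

No

If a class were modally definable it would be closed under surjective bounded morphisms (Goldblatt–Thomason).
The 8-cycle (worlds s,t,u,v,w,x,y,z with s→t→u→v→w→x→y→z→s) is antisymmetric. Sending even-indexed worlds to • and odd-indexed worlds to ∘ is a surjective bounded morphism onto the two-world frame with •↔∘, which is not antisymmetric.
Hence antisymmetry is not modally definable.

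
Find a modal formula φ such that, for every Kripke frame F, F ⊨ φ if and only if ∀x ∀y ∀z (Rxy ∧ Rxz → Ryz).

A defining formula is ◇s → □◇s (the 5 axiom).
Suppose ◇s→□◇s is valid. Take Rxy, Rxz and set V(s)={y}. Then ◇s at x, so □◇s at x, so ◇s at z, so some w with Rzw has s; w=y, i.e. Rzy. By symmetry of the argument, Ryz.

◇s → □◇s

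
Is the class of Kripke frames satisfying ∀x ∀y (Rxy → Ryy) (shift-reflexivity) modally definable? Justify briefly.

The condition is shift-reflexivity. A defining modal formula is □(□q → q).
Suppose □(□q→q) is valid. Take Rxy and set V(q)={w : Ryw}. Then at y, □q holds; since □(□q→q) at x, □q→q at y, so q at y, i.e. Ryy.

Definable; □(□q → q) defines it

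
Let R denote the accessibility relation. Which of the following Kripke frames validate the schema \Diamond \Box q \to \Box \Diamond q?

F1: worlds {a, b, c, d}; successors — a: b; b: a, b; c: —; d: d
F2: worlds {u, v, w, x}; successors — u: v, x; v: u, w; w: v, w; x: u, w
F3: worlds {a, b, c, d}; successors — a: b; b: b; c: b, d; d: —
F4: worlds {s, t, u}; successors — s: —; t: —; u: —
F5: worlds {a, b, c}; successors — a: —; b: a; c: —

F1, F2, F4

This is the axiom for convergence; its first-order frame correspondent is \forall x \forall y \forall z (Rxy \wedge Rxz \to \exists w (Ryw \wedge Rzw)).
F1: ✓.
F2: ✓.
F3: fails — Rcb and Rcd but b and d have no common successor.
F4: ✓.
F5: fails — Rba and Rba but a and a have no common successor.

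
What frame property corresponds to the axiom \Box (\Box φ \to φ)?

Suppose □(□φ→φ) is valid. Take Rxy and set V(φ)={w : Ryw}. Then at y, □φ holds; since □(□φ→φ) at x, □φ→φ at y, so φ at y, i.e. Ryy.
Conversely, on a frame with shift-reflexivity the schema holds at every world under every valuation.
Frame condition: \forall x \forall y (Rxy \to Ryy).

shift-reflexivity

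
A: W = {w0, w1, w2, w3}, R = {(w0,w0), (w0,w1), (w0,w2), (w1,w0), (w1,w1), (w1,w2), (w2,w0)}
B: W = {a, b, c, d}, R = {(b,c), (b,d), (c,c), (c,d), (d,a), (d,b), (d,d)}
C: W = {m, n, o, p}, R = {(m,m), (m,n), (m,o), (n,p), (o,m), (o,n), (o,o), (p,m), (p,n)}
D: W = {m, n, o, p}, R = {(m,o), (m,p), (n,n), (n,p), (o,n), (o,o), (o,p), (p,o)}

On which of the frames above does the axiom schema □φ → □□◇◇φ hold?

This is the axiom for a generalized confluence (Geach) condition; its first-order frame correspondent is ∀x ∀z (xR²z → ∃w (xRw ∧ zR²w)).
A: condition met.
B: fails — bR²a but no w with bRw and aR²w.
C: fails — nR²n but no w with nRw and nR²w.
D: condition met.
Valid on: A, D.

A, D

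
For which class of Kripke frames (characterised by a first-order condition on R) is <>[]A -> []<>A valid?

convergence

Suppose ◇□A→□◇A is valid. Take Rxy, Rxz and set V(A)={w : Ryw}. Then □A at y so ◇□A at x, so □◇A at x, so ◇A at z, giving w with Rzw and Ryw.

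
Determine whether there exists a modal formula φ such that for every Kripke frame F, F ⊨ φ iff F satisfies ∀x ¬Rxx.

If a class were modally definable it would be closed under surjective bounded morphisms (Goldblatt–Thomason).
The 5-cycle (worlds w0,w1,w2,w3,w4 with w0→w1→w2→w3→w4→w0) is irreflexive, and the map sending every world to a single reflexive point • is a surjective bounded morphism (forth: every edge maps to (•,•); back: every world has a successor). So any modal formula valid on the 5-cycle is also valid on the reflexive point, which is not irreflexive.
Hence irreflexivity is not modally definable.

No — not modally definable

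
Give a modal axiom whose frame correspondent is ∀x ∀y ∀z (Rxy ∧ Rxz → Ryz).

This is the Euclidean property; the standard corresponding axiom is 5: ◇ψ → □◇ψ.
Suppose ◇ψ→□◇ψ is valid. Take Rxy, Rxz and set V(ψ)={y}. Then ◇ψ at x, so □◇ψ at x, so ◇ψ at z, so some w with Rzw has ψ; w=y, i.e. Rzy. By symmetry of the argument, Ryz.

◇ψ → □◇ψ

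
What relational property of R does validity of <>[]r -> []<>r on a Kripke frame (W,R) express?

convergence

Suppose ◇□r→□◇r is valid. Take Rxy, Rxz and set V(r)={w : Ryw}. Then □r at y so ◇□r at x, so □◇r at x, so ◇r at z, giving w with Rzw and Ryw.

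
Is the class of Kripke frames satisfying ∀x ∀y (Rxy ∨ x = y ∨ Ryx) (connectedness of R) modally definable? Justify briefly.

Modal frame validity is preserved under disjoint unions.
Take 3 disjoint single-world reflexive frames: each is trivially connected, but their disjoint union has 3 worlds with no edge between distinct components, so it is not connected.
So no modal formula (or set of formulas) defines exactly the connected frames.

Not modally definable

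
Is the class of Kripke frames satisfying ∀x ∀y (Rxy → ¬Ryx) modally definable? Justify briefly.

No — not modally definable

Any modally definable frame class is closed under surjective bounded morphisms.
The 4-cycle (worlds s,t,u,v with s→t→u→v→s) is asymmetric. Mapping every world to a single reflexive point • is a surjective bounded morphism, and the reflexive point is not asymmetric (R•• but asymmetry requires ¬R••).
So no modal formula (or set of formulas) defines exactly the asymmetric frames.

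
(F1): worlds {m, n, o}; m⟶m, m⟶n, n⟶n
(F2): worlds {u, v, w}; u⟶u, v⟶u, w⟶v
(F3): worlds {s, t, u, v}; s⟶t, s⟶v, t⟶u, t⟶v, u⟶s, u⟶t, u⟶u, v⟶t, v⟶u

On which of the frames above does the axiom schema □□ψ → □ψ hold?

(F1)

This is the axiom for density; its first-order frame correspondent is ∀x ∀y (Rxy → ∃z (Rxz ∧ Rzy)).
(F1): satisfies the condition.
(F2): fails — Rwv but no z with Rwz and Rzv.
(F3): fails — Rtv but no z with Rtz and Rzv.
Valid on: (F1).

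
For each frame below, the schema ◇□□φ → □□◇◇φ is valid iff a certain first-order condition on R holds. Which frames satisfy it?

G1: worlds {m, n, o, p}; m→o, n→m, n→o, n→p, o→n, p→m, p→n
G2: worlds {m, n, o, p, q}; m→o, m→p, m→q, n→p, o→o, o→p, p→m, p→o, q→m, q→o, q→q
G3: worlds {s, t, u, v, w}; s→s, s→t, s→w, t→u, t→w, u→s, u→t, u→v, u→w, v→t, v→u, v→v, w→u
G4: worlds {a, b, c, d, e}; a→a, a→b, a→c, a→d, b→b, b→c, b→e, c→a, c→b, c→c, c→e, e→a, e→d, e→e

G2, G3

This is the axiom for a generalized confluence (Geach) condition; its first-order frame correspondent is ∀x ∀y ∀z ((xRy ∧ xR²z) → ∃w (yR²w ∧ zR²w)).
G1: fails — nRm, nR²o but no w with mR²w and oR²w.
G2: holds.
G3: holds.
G4: fails — aRa, aR²d but no w with aR²w and dR²w.
Valid on: G2, G3.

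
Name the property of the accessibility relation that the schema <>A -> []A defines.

This schema is the CD axiom.
It corresponds to partial functionality: forall x forall y forall z (Rxy & Rxz -> y = z).

partial functionality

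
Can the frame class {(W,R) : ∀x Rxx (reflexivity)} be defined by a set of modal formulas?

The condition is reflexivity. A defining modal formula is □r → r.

Yes — defined by □r → r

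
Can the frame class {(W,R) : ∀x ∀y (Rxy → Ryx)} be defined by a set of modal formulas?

Yes — defined by q → □◇q

This is a Sahlqvist condition; the B axiom q → □◇q defines it.
Suppose q→□◇q is valid. Take Rxy and set V(q)={x}. Then q at x, so □◇q at x, so ◇q at y, so some z with Ryz has q; z=x, i.e. Ryx.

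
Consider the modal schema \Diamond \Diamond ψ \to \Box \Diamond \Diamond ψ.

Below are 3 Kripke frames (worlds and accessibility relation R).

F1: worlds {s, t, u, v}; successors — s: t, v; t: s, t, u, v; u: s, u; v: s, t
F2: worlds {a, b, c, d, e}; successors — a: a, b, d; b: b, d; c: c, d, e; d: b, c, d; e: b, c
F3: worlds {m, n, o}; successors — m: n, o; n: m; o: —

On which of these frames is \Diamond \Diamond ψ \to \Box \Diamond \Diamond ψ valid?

F1

This is the axiom for a generalized confluence (Geach) condition; its first-order frame correspondent is \forall x \forall y \forall z ((x R^2 y \wedge xRz) \to \exists w (y = w \wedge z R^2 w)).
F1: satisfies the condition.
F2: fails — aR²a, aRb but no w with a=w and bR²w.
F3: fails — mR²m, mRn but no w with m=w and nR²w.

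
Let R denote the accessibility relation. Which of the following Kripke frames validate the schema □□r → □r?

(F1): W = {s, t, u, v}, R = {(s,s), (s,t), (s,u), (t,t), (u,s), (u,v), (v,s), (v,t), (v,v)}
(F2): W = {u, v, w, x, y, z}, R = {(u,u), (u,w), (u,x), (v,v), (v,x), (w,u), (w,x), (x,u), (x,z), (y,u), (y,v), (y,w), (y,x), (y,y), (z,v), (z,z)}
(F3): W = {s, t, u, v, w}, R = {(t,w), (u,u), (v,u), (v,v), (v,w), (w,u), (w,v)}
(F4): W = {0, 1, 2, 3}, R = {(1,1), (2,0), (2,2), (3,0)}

Frame correspondent (Sahlqvist): ∀x ∀y (Rxy → ∃z (Rxz ∧ Rzy)) — i.e. density.
(F1): satisfies the condition.
(F2): satisfies the condition.
(F3): fails — Rtw but no z with Rtz and Rzw.
(F4): fails — R30 but no z with R3z and Rz0.
Valid on: (F1), (F2).

(F1), (F2)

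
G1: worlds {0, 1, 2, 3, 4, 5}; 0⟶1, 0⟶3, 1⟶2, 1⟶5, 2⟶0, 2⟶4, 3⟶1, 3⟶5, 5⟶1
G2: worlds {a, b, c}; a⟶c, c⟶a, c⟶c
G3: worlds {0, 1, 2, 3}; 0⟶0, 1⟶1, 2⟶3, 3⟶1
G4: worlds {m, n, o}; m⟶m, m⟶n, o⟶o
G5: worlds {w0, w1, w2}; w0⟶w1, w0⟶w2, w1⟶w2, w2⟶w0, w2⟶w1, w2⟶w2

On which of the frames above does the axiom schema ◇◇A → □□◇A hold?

This is the axiom for a generalized confluence (Geach) condition; its first-order frame correspondent is ∀x ∀y ∀z ((xR²y ∧ xR²z) → ∃w (y = w ∧ zRw)).
G1: fails — 0R²1, 0R²1 but no w with 1=w and 1Rw.
G2: fails — aR²a, aR²a but no w with a=w and aRw.
G3: holds.
G4: fails — mR²m, mR²n but no w with m=w and nRw.
G5: fails — w0R²w0, w0R²w0 but no w with w0=w and w0Rw.

G3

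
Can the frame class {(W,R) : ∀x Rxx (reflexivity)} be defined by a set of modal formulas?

Definable; □r → r defines it

The condition is reflexivity. A defining modal formula is □r → r.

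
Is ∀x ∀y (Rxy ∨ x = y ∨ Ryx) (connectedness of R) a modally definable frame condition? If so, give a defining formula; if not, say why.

Not modally definable

Any modally definable frame class is closed under disjoint unions.
Take 3 disjoint single-world reflexive frames: each is trivially connected, but their disjoint union has 3 worlds with no edge between distinct components, so it is not connected.
So no modal formula (or set of formulas) defines exactly the connected frames.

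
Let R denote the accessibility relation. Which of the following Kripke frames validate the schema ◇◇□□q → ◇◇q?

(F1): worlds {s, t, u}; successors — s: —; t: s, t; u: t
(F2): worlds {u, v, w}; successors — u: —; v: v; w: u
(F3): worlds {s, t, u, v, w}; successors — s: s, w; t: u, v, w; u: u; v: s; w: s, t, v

This is the axiom for a generalized confluence (Geach) condition; its first-order frame correspondent is ∀x ∀y (xR²y → ∃w (yR²w ∧ xR²w)).
(F1): fails — tR²s but no w with sR²w and tR²w.
(F2): satisfies the condition.
(F3): satisfies the condition.

(F2), (F3)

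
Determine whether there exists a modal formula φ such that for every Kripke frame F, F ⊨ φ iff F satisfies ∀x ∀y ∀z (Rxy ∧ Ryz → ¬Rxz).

Any modally definable frame class is closed under surjective bounded morphisms.
The 5-cycle (worlds 0,1,2,3,4 with 0→1→2→3→4→0) is intransitive. Mapping every world to a single reflexive point • is a surjective bounded morphism; the reflexive point is not intransitive (R••∧R•• but R••).
So the class is not modally definable.

No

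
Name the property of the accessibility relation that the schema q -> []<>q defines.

symmetry: forall x forall y (Rxy -> Ryx)

This schema is the B axiom.
Its frame correspondent is symmetry — forall x forall y (Rxy -> Ryx).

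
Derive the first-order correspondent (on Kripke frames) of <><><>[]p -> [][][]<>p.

This is a Sahlqvist (Geach-type) schema ◇^3□^1p → □^3◇^1p.
Minimal-valuation argument: fix x; take any y with xR^3y and any z with xR^3z. Set V(p) to the set of worlds R-reachable from y in exactly 1 step. Then □^1p holds at y, so the antecedent holds at x; validity forces ◇^1p at z, giving a w with zR^1w and yR^1w.
First-order correspondent: forall x forall y forall z ((x R^3 y & x R^3 z) -> exists w (yRw & zRw)).

forall x forall y forall z ((x R^3 y & x R^3 z) -> exists w (yRw & zRw))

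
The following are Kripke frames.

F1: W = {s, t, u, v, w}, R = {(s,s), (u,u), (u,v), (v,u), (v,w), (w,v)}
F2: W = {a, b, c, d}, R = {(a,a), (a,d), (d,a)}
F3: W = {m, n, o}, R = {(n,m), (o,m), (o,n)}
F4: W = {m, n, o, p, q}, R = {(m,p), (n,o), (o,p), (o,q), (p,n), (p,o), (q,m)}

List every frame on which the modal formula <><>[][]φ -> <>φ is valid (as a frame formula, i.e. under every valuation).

F2

The schema corresponds to a generalized confluence (Geach) condition: forall x forall y (x R^2 y -> exists w (y R^2 w & xRw)).
F1: fails — wR²w but no w* with wR²w* and wRw*.
F2: holds.
F3: fails — oR²m but no w with mR²w and oRw.
F4: fails — mR²o but no w with oR²w and mRw.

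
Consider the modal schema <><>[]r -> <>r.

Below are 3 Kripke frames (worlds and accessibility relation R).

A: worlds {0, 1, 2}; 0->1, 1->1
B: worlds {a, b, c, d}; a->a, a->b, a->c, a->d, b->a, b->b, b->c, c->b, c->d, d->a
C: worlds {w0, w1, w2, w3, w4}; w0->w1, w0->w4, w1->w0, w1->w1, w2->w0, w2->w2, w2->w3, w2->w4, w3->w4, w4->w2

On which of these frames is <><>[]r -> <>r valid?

Frame correspondent (Sahlqvist): forall x forall y (x R^2 y -> exists w (yRw & xRw)) — i.e. a generalized confluence (Geach) condition.
A: ✓.
B: fails — dR²c but no w with cRw and dRw.
C: fails — w1R²w4 but no w with w4Rw and w1Rw.
Valid on: A.

A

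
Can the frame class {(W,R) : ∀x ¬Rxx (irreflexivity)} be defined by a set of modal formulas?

Modal frame validity is preserved under surjective bounded morphisms.
The 3-cycle (worlds s,t,u with s→t→u→s) is irreflexive, and the map sending every world to a single reflexive point • is a surjective bounded morphism (forth: every edge maps to (•,•); back: every world has a successor). So any modal formula valid on the 3-cycle is also valid on the reflexive point, which is not irreflexive.
So no modal formula (or set of formulas) defines exactly the irreflexive frames.

Not modally definable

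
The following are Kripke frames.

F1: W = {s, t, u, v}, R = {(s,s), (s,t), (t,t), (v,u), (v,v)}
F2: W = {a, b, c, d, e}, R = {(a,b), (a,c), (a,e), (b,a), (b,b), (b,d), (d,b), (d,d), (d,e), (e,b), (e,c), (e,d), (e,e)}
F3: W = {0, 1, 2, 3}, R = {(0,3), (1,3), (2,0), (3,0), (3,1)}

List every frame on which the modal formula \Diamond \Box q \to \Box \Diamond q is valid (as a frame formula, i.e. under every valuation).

F3

Frame correspondent (Sahlqvist): \forall x \forall y \forall z (Rxy \wedge Rxz \to \exists w (Ryw \wedge Rzw)) — i.e. convergence.
F1: fails — Rvv and Rvu but v and u have no common successor.
F2: fails — Rab and Rac but b and c have no common successor.
F3: condition met.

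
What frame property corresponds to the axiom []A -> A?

Suppose □A→A is valid. At any x set V(A)={w : Rxw}. Then □A holds at x, so A holds at x, i.e. Rxx.

reflexivity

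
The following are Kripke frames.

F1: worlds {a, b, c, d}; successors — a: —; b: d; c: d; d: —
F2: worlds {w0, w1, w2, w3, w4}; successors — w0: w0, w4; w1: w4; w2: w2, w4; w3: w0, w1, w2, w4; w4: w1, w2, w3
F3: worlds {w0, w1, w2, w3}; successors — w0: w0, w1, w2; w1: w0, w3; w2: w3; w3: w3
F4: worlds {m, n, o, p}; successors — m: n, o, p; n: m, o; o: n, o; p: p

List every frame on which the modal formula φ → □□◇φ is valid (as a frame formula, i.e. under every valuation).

F1

Frame correspondent (Sahlqvist): ∀x ∀z (xR²z → ∃w (x = w ∧ zRw)) — i.e. a generalized confluence (Geach) condition.
F1: satisfies the condition.
F2: fails — w0R²w1 but no w with w0=w and w1Rw.
F3: fails — w0R²w2 but no w with w0=w and w2Rw.
F4: fails — mR²m but no w with m=w and mRw.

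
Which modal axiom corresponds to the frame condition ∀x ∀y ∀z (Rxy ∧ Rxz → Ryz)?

◇ψ → □◇ψ

This is the Euclidean property; the standard corresponding axiom is 5: ◇ψ → □◇ψ.
Suppose ◇ψ→□◇ψ is valid. Take Rxy, Rxz and set V(ψ)={y}. Then ◇ψ at x, so □◇ψ at x, so ◇ψ at z, so some w with Rzw has ψ; w=y, i.e. Rzy. By symmetry of the argument, Ryz.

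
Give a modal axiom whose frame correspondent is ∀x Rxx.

A defining formula is □q → q (the T axiom).
Suppose □q→q is valid. At any x set V(q)={w : Rxw}. Then □q holds at x, so q holds at x, i.e. Rxx.

□q → q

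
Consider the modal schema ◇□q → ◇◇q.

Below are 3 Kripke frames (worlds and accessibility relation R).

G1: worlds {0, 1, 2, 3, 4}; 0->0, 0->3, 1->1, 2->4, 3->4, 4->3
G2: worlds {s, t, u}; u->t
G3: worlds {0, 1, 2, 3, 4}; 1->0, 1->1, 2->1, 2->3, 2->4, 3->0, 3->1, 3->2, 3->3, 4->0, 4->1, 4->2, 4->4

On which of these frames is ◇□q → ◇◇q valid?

G1

The schema corresponds to a generalized confluence (Geach) condition: ∀x ∀y (xRy → ∃w (yRw ∧ xR²w)).
G1: condition met.
G2: fails — uRt but no w with tRw and uR²w.
G3: fails — 1R0 but no w with 0Rw and 1R²w.
Valid on: G1.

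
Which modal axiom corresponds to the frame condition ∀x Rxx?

□s → s

The condition is reflexivity. The T schema □s → s defines it.
Suppose □s→s is valid. At any x set V(s)={w : Rxw}. Then □s holds at x, so s holds at x, i.e. Rxx.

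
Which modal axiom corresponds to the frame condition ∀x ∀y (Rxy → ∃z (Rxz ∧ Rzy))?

This is density; the standard corresponding axiom is C4: □□s → □s.
Suppose □□s→□s is valid. Take Rxy and set V(s)={w : xR²w}. Then □□s at x, so □s at x, so s at y, i.e. ∃z(Rxz∧Rzy).

□□s → □s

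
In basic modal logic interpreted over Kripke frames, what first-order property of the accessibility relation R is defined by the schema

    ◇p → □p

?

partial functionality: ∀x ∀y ∀z (Rxy ∧ Rxz → y = z)

Suppose ◇p→□p is valid. Take Rxy, Rxz and set V(p)={y}. Then ◇p at x, so □p at x, so p at z, i.e. z=y.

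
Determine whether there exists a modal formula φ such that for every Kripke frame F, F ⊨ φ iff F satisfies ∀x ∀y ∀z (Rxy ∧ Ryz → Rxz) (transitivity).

Definable; □p → □□p defines it

The condition is transitivity. A defining modal formula is □p → □□p.
Suppose □p→□□p is valid. Take Rxy, Ryz and set V(p)={w : Rxw}. Then □p at x, so □□p at x, so □p at y, so p at z, i.e. Rxz.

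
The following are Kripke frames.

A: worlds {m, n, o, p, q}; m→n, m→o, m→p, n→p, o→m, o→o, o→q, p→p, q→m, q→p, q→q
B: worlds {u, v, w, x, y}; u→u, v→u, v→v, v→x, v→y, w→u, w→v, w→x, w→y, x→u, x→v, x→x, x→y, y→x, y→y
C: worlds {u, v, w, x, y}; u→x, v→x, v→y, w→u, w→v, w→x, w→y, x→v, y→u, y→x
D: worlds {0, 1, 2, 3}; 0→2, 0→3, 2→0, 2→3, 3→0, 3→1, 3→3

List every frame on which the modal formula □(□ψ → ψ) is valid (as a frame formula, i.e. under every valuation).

B

The schema corresponds to shift-reflexivity: ∀x ∀y (Rxy → Ryy).
A: fails — Rom but not Rmm.
B: holds.
C: fails — Ryx but not Rxx.
D: fails — R02 but not R22.
Valid on: B.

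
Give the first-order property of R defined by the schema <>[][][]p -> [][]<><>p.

forall x forall y forall z ((xRy & x R^2 z) -> exists w (y R^3 w & z R^2 w))

This is a Sahlqvist (Geach-type) schema ◇^1□^3p → □^2◇^2p.
Minimal-valuation argument: fix x; take any y with xR^1y and any z with xR^2z. Set V(p) to the set of worlds R-reachable from y in exactly 3 steps. Then □^3p holds at y, so the antecedent holds at x; validity forces ◇^2p at z, giving a w with zR^2w and yR^3w.
First-order correspondent: forall x forall y forall z ((xRy & x R^2 z) -> exists w (y R^3 w & z R^2 w)).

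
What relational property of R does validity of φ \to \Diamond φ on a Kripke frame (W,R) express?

This schema is equivalent to the T axiom □φ → φ.
It corresponds to reflexivity: \forall x Rxx.

reflexivity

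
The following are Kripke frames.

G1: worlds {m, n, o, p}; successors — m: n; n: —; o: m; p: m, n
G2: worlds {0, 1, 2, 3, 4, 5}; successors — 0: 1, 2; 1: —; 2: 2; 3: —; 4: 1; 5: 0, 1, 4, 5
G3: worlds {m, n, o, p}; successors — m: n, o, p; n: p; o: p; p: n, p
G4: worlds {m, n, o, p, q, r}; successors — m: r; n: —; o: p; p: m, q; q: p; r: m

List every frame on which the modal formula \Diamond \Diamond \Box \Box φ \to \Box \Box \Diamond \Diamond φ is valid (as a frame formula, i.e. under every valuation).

G3, G4

Frame correspondent (Sahlqvist): \forall x \forall y \forall z ((x R^2 y \wedge x R^2 z) \to \exists w (y R^2 w \wedge z R^2 w)) — i.e. a generalized confluence (Geach) condition.
G1: fails — oR²n, oR²n but no w with nR²w and nR²w.
G2: fails — 5R²0, 5R²1 but no w with 0R²w and 1R²w.
G3: satisfies the condition.
G4: satisfies the condition.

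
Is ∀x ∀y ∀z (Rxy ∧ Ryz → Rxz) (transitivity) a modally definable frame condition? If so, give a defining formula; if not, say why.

Yes, by □q → □□q

Yes: it is transitivity, defined by the 4 schema □q → □□q.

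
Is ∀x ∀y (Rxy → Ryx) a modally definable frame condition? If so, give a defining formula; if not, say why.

Yes — defined by q → □◇q

Yes: it is symmetry, defined by the B schema q → □◇q.
Suppose q→□◇q is valid. Take Rxy and set V(q)={x}. Then q at x, so □◇q at x, so ◇q at y, so some z with Ryz has q; z=x, i.e. Ryx.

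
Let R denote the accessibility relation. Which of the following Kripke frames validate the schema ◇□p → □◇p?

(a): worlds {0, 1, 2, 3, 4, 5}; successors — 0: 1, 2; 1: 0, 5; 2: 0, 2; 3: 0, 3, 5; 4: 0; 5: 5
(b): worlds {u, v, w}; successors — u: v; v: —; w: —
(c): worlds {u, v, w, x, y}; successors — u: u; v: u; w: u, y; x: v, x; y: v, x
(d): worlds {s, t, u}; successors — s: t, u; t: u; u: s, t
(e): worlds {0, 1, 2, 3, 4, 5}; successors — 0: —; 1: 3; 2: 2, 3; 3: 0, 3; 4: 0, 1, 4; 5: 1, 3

The schema corresponds to convergence: ∀x ∀y ∀z (Rxy ∧ Rxz → ∃w (Ryw ∧ Rzw)).
(a): fails — R10 and R15 but 0 and 5 have no common successor.
(b): fails — Ruv and Ruv but v and v have no common successor.
(c): fails — Rwu and Rwy but u and y have no common successor.
(d): fails — Rsu and Rst but u and t have no common successor.
(e): fails — R33 and R30 but 3 and 0 have no common successor.
Valid on no frame.

none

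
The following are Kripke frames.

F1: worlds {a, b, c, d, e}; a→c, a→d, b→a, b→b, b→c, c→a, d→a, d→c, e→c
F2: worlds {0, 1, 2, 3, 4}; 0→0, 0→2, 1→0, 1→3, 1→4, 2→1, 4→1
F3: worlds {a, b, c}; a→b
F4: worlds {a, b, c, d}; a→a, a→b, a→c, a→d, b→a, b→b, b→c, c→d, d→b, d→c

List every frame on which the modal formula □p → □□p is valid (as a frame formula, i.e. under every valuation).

F3

Frame correspondent (Sahlqvist): ∀x ∀y ∀z (Rxy ∧ Ryz → Rxz) — i.e. transitivity.
F1: fails — Rec and Rca but not Rea.
F2: fails — R10 and R02 but not R12.
F3: satisfies the condition.
F4: fails — Rbc and Rcd but not Rbd.
Valid on: F3.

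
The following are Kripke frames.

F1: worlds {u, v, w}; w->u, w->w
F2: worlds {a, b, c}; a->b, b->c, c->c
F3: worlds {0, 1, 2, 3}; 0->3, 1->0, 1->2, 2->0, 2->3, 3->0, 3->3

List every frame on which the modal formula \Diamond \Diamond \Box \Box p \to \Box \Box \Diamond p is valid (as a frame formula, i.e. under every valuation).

This is the axiom for a generalized confluence (Geach) condition; its first-order frame correspondent is \forall x \forall y \forall z ((x R^2 y \wedge x R^2 z) \to \exists w (y R^2 w \wedge zRw)).
F1: fails — wR²u, wR²u but no t with uR²t and uRt.
F2: condition met.
F3: condition met.
Valid on: F2, F3.

F2, F3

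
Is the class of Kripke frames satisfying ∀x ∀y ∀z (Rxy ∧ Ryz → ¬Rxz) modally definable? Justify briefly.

Modal frame validity is preserved under surjective bounded morphisms.
The 3-cycle (worlds w0,w1,w2 with w0→w1→w2→w0) is intransitive. Mapping every world to a single reflexive point • is a surjective bounded morphism; the reflexive point is not intransitive (R••∧R•• but R••).
So the class is not modally definable.

Not definable by any modal formula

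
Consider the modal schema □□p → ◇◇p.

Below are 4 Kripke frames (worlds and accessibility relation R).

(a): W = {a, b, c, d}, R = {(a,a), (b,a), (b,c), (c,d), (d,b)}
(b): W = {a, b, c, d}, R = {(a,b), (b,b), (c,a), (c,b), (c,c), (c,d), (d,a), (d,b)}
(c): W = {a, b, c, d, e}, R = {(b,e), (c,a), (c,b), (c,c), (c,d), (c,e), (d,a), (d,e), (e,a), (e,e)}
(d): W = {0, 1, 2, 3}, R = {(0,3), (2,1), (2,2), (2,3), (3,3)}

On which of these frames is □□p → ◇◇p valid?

(a), (b)

This is the axiom for a generalized confluence (Geach) condition; its first-order frame correspondent is ∀x ∃w (xR²w ∧ xR²w).
(a): holds.
(b): holds.
(c): fails — at a but no w with aR²w and aR²w.
(d): fails — at 1 but no w with 1R²w and 1R²w.
Valid on: (a), (b).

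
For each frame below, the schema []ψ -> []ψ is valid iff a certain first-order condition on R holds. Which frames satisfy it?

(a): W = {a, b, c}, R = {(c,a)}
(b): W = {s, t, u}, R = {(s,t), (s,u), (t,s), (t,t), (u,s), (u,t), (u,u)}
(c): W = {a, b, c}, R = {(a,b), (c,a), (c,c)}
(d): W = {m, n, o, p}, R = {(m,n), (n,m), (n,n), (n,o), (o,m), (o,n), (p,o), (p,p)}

The schema corresponds to a generalized confluence (Geach) condition: forall x forall z (xRz -> exists w (xRw & z = w)).
(a): condition met.
(b): condition met.
(c): condition met.
(d): condition met.
Valid on: (a), (b), (c), (d).

(a), (b), (c), (d)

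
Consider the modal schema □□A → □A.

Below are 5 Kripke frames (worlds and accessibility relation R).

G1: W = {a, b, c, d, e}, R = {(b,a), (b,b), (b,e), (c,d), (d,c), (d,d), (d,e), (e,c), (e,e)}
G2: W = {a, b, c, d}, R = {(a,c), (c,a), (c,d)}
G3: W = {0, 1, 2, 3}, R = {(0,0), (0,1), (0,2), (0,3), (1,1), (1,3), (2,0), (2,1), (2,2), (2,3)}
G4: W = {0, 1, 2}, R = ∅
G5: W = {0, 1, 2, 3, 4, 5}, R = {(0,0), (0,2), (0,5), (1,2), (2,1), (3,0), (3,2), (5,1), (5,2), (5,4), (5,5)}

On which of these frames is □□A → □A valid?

This is the axiom for density; its first-order frame correspondent is ∀x ∀y (Rxy → ∃z (Rxz ∧ Rzy)).
G1: ✓.
G2: fails — Rac but no z with Raz and Rzc.
G3: ✓.
G4: ✓.
G5: fails — R12 but no z with R1z and Rz2.

G1, G3, G4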